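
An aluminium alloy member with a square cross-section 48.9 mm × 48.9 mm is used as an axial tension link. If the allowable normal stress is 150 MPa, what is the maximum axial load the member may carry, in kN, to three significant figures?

359 kN

A = 2391 mm².
P_max = σ_allow · A = 150 · 2391 = 358700 N = 358.7 kN.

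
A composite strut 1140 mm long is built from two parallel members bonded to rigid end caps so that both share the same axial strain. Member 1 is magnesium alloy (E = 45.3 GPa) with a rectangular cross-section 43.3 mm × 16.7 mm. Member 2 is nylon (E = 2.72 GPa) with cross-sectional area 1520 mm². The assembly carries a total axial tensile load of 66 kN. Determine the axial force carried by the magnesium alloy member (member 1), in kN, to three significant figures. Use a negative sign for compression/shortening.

58.6 kN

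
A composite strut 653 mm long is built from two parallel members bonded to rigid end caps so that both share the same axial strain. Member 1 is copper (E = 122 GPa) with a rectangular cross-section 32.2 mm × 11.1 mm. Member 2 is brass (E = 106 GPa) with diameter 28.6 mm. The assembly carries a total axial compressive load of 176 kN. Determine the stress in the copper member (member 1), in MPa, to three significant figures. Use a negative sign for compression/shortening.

-192 MPa

A_1 = 357.4 mm².
A_2 = 642.4 mm².
Equal strain + equilibrium ⇒ each member carries load in proportion to AE: A₁E₁ = 43610000 N, A₂E₂ = 68100000 N, ΣAE = 111700000 N.
σ₁ = P·E₁/ΣAE = -176000·122000/111700000 = -192.2 MPa.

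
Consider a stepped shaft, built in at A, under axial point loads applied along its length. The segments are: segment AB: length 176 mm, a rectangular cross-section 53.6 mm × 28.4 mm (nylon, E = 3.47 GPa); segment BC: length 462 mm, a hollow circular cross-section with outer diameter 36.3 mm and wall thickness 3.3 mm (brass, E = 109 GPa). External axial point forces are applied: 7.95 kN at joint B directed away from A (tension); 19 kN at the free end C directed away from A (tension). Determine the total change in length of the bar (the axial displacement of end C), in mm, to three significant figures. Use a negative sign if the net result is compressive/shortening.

Internal axial forces (sectioning from the free end, tension +): N_BC = 19 kN, N_AB = 26.95 kN.
A_AB = 1522 mm².
A_BC = 342.1 mm².
δ_AB = 26950·176/(1522·3470) = 0.898 mm
δ_BC = 19000·462/(342.1·109000) = 0.2354 mm
δ = Σδ_i = 1.133 mm.

1.13 mm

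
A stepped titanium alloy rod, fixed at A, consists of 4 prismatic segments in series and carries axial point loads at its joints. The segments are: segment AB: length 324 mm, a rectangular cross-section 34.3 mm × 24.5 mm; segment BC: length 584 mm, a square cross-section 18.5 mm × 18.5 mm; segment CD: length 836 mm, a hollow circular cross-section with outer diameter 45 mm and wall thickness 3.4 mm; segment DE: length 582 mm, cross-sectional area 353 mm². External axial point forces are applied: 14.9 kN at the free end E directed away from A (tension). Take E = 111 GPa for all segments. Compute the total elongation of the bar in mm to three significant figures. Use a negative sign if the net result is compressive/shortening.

Internal axial forces (sectioning from the free end, tension +): N_DE = 14.9 kN, N_CD = 14.9 kN, N_BC = 14.9 kN, N_AB = 14.9 kN.
A_AB = 840.3 mm².
A_BC = 342.2 mm².
A_CD = 444.3 mm².
δ_AB = 14900·324/(840.3·111000) = 0.05175 mm
δ_BC = 14900·584/(342.2·111000) = 0.2291 mm
δ_CD = 14900·836/(444.3·111000) = 0.2526 mm
δ_DE = 14900·582/(353·111000) = 0.2213 mm
δ = Σδ_i = 0.7547 mm.

0.755 mm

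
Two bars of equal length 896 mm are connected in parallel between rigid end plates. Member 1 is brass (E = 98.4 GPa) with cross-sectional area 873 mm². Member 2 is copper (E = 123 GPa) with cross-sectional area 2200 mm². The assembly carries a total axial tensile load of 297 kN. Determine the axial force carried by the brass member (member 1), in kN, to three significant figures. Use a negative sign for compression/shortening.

Equal strain + equilibrium ⇒ each member carries load in proportion to AE: A₁E₁ = 85900000 N, A₂E₂ = 270600000 N, ΣAE = 356500000 N.
F₁ = P·A₁E₁/ΣAE = 297000·85900000/356500000 = 71570 N.

71.6 kN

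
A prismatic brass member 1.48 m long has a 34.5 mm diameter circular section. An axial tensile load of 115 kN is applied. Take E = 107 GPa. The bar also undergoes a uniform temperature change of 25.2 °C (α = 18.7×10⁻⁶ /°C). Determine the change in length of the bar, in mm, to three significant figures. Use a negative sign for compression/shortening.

A = 934.8 mm².
δ_mech = NL/(AE) = 115000·1480/(934.8·107000) = 1.702 mm.
δ_thermal = αLΔT = 18.7e-6·1480·25.2 = 0.6974 mm.
δ = δ_mech + δ_thermal = 2.399 mm.

2.40 mm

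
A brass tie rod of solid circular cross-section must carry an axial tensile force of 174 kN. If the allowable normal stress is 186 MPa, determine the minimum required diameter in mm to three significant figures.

Required area A ≥ P/σ_allow = 174000/186 = 935.5 mm².
For a solid circular section, d ≥ √(4A/π) = 34.51 mm.

34.5 mm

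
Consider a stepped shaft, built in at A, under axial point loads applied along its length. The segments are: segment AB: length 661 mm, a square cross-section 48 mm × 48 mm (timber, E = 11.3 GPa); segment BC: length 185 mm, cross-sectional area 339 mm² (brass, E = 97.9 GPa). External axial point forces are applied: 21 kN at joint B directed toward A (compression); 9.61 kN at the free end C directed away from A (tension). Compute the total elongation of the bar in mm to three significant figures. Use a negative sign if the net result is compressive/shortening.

-0.236 mm

Internal axial forces (sectioning from the free end, tension +): N_BC = 9.61 kN, N_AB = -11.39 kN.
A_AB = 2304 mm².
δ_AB = -11390·661/(2304·11300) = -0.2892 mm
δ_BC = 9610·185/(339·97900) = 0.05357 mm
δ = Σδ_i = -0.2356 mm.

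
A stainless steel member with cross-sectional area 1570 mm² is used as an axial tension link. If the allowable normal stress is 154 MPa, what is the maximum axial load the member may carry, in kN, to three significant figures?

P_max = σ_allow · A = 154 · 1570 = 241800 N = 241.8 kN.

242 kN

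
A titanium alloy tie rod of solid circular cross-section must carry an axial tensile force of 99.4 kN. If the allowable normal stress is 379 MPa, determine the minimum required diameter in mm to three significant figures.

18.3 mm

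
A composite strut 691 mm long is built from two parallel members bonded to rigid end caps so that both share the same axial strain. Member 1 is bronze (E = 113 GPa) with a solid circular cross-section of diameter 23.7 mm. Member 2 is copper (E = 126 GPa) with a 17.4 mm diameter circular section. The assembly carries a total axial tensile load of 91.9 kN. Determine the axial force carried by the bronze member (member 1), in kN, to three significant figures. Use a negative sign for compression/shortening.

57.4 kN

A_1 = 441.2 mm².
A_2 = 237.8 mm².
Equal strain + equilibrium ⇒ each member carries load in proportion to AE: A₁E₁ = 49850000 N, A₂E₂ = 29960000 N, ΣAE = 79810000 N.
F₁ = P·A₁E₁/ΣAE = 91900·49850000/79810000 = 57400 N.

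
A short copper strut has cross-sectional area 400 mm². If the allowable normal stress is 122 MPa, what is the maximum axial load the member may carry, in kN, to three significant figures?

48.8 kN

P_max = σ_allow · A = 122 · 400 = 48800 N = 48.8 kN.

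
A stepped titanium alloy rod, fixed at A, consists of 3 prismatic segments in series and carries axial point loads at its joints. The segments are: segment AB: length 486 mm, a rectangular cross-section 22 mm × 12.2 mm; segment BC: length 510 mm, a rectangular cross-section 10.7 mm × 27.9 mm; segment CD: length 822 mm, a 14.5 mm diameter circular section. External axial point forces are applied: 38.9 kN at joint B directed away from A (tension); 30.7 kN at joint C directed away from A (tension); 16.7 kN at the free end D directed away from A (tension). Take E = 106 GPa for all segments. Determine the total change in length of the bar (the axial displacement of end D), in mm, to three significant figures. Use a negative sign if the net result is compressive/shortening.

Internal axial forces (sectioning from the free end, tension +): N_CD = 16.7 kN, N_BC = 47.4 kN, N_AB = 86.3 kN.
A_AB = 268.4 mm².
A_BC = 298.5 mm².
A_CD = 165.1 mm².
δ_AB = 86300·486/(268.4·106000) = 1.474 mm
δ_BC = 47400·510/(298.5·106000) = 0.7639 mm
δ_CD = 16700·822/(165.1·106000) = 0.7843 mm
δ = Σδ_i = 3.022 mm.

3.02 mm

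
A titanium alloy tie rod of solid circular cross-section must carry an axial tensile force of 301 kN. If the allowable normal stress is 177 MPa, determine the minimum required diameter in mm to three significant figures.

46.5 mm

Required area A ≥ P/σ_allow = 301000/177 = 1701 mm².
For a solid circular section, d ≥ √(4A/π) = 46.53 mm.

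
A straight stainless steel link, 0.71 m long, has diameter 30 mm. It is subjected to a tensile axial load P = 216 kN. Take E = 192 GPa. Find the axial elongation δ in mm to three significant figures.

A = 706.9 mm².
δ_mech = NL/(AE) = 216000·710/(706.9·192000) = 1.13 mm.

1.13 mm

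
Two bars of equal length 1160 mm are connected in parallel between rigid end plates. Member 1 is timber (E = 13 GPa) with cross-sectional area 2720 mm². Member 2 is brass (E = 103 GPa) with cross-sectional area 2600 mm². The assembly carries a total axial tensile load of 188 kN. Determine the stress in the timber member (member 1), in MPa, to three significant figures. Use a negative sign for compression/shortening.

8.06 MPa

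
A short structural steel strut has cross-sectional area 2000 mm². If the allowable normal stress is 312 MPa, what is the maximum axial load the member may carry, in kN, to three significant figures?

624 kN

P_max = σ_allow · A = 312 · 2000 = 624000 N = 624 kN.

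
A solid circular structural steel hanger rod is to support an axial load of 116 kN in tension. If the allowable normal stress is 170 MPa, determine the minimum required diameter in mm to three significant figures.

29.5 mm

Required area A ≥ P/σ_allow = 116000/170 = 682.4 mm².
For a solid circular section, d ≥ √(4A/π) = 29.48 mm.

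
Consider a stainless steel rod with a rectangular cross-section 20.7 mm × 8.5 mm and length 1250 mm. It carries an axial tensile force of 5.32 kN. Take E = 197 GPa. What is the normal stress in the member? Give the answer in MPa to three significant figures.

30.2 MPa

A = 175.9 mm².
σ = N/A = 5320/175.9 = 30.24 MPa.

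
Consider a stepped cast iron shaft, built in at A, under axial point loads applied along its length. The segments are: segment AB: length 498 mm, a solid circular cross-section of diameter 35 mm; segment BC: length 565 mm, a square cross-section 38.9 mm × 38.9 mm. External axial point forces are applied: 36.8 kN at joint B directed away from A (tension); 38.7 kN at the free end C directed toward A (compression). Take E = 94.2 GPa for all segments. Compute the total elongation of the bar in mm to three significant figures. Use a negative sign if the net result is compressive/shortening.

-0.164 mm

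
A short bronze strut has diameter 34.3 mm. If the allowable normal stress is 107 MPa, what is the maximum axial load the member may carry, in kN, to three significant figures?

98.9 kN

A = 924 mm².
P_max = σ_allow · A = 107 · 924 = 98870 N = 98.87 kN.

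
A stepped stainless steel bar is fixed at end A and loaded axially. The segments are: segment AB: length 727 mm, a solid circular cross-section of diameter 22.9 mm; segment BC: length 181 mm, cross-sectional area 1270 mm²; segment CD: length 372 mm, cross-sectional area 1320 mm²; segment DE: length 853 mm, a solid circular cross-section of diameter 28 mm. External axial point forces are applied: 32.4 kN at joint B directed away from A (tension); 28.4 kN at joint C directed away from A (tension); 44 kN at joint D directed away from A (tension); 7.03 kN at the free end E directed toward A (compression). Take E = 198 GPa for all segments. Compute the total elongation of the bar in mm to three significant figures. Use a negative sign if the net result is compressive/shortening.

Internal axial forces (sectioning from the free end, tension +): N_DE = -7.03 kN, N_CD = 36.97 kN, N_BC = 65.37 kN, N_AB = 97.77 kN.
A_AB = 411.9 mm².
A_DE = 615.8 mm².
δ_AB = 97770·727/(411.9·198000) = 0.8716 mm
δ_BC = 65370·181/(1270·198000) = 0.04705 mm
δ_CD = 36970·372/(1320·198000) = 0.05262 mm
δ_DE = -7030·853/(615.8·198000) = -0.04919 mm
δ = Σδ_i = 0.9221 mm.

0.922 mm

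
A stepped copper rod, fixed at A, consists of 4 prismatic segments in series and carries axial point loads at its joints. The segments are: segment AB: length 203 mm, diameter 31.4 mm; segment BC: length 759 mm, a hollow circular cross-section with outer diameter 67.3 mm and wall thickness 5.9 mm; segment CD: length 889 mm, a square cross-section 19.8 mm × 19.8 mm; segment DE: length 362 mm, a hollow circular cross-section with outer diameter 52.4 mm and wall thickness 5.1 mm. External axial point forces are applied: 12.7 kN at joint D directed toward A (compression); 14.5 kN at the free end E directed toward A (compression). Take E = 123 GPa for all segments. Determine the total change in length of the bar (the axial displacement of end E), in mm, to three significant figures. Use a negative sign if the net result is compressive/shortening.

Internal axial forces (sectioning from the free end, tension +): N_DE = -14.5 kN, N_CD = -27.2 kN, N_BC = -27.2 kN, N_AB = -27.2 kN.
A_AB = 774.4 mm².
A_BC = 1138 mm².
A_CD = 392 mm².
A_DE = 757.8 mm².
δ_AB = -27200·203/(774.4·123000) = -0.05797 mm
δ_BC = -27200·759/(1138·123000) = -0.1475 mm
δ_CD = -27200·889/(392·123000) = -0.5015 mm
δ_DE = -14500·362/(757.8·123000) = -0.05631 mm
δ = Σδ_i = -0.7632 mm.

-0.763 mm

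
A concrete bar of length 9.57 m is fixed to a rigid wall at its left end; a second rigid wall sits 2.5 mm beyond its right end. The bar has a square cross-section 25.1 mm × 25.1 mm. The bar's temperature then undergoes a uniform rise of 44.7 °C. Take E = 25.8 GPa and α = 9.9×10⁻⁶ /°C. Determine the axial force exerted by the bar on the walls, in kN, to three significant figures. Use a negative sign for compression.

Free thermal expansion αLΔT = 9.9e-6 · 9570 · 44.7 = 4.235 mm.
The walls engage after the gap closes; constrained expansion = 4.235 − 2.5 = 1.735 mm.
The walls impose strain ε = −(1.735)/9570 = -1.8130e-04; σ = Eε = 25800 · -1.8130e-04 = -4.677 MPa.
Wall reaction R = σ·A = -4.677·630 = -2947 N = -2.947 kN.

-2.95 kN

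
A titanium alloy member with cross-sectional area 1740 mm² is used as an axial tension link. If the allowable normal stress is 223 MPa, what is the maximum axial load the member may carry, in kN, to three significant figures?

388 kN

P_max = σ_allow · A = 223 · 1740 = 388000 N = 388 kN.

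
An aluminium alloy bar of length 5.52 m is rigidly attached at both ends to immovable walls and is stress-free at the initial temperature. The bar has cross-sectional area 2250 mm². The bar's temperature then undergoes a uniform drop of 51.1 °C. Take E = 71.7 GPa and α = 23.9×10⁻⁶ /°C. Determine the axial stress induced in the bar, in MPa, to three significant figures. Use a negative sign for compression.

87.6 MPa

Free thermal expansion αLΔT = 23.9e-6 · 5520 · -51.1 = -6.742 mm.
The walls impose strain ε = −(-6.742)/5520 = 1.2213e-03; σ = Eε = 71700 · 1.2213e-03 = 87.57 MPa.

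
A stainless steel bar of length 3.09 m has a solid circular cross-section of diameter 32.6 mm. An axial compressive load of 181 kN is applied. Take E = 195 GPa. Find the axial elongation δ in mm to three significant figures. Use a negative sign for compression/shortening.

A = 834.7 mm².
δ_mech = NL/(AE) = -181000·3090/(834.7·195000) = -3.436 mm.

-3.44 mm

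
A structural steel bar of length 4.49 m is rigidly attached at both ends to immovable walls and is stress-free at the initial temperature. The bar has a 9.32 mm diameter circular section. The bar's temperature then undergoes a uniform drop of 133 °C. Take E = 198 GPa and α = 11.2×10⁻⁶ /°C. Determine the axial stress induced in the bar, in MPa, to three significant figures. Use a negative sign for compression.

295 MPa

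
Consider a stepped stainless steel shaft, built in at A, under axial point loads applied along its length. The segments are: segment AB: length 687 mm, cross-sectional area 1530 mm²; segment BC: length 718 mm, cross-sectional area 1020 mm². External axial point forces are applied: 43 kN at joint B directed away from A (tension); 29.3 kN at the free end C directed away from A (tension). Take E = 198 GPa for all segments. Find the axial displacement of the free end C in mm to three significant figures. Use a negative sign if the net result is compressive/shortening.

Internal axial forces (sectioning from the free end, tension +): N_BC = 29.3 kN, N_AB = 72.3 kN.
δ_AB = 72300·687/(1530·198000) = 0.164 mm
δ_BC = 29300·718/(1020·198000) = 0.1042 mm
δ = Σδ_i = 0.2681 mm.

0.268 mm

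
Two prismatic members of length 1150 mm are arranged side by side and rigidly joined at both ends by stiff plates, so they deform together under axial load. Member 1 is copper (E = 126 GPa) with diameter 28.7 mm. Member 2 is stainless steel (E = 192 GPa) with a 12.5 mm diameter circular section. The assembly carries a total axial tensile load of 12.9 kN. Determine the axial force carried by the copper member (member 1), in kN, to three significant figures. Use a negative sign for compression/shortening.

10.0 kN

A_1 = 646.9 mm².
A_2 = 122.7 mm².
Equal strain + equilibrium ⇒ each member carries load in proportion to AE: A₁E₁ = 81510000 N, A₂E₂ = 23560000 N, ΣAE = 105100000 N.
F₁ = P·A₁E₁/ΣAE = 12900·81510000/105100000 = 10010 N.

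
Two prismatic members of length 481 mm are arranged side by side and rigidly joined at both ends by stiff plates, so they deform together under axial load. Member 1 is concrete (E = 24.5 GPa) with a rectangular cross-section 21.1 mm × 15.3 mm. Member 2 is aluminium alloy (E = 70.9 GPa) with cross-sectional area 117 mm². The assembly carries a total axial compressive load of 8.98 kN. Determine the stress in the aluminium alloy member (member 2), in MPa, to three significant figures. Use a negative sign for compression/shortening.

-39.3 MPa

A_1 = 322.8 mm².
Equal strain + equilibrium ⇒ each member carries load in proportion to AE: A₁E₁ = 7909000 N, A₂E₂ = 8295000 N, ΣAE = 16200000 N.
σ₂ = P·E₂/ΣAE = -8980·70900/16200000 = -39.29 MPa.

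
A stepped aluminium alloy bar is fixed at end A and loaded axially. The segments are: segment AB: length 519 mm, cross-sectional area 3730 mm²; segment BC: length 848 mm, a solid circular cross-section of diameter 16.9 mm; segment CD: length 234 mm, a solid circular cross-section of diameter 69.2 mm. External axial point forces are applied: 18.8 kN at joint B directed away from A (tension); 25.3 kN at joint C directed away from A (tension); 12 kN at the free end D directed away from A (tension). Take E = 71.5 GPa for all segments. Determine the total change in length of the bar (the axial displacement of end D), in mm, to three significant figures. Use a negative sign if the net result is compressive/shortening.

Internal axial forces (sectioning from the free end, tension +): N_CD = 12 kN, N_BC = 37.3 kN, N_AB = 56.1 kN.
A_BC = 224.3 mm².
A_CD = 3761 mm².
δ_AB = 56100·519/(3730·71500) = 0.1092 mm
δ_BC = 37300·848/(224.3·71500) = 1.972 mm
δ_CD = 12000·234/(3761·71500) = 0.01044 mm
δ = Σδ_i = 2.092 mm.

2.09 mm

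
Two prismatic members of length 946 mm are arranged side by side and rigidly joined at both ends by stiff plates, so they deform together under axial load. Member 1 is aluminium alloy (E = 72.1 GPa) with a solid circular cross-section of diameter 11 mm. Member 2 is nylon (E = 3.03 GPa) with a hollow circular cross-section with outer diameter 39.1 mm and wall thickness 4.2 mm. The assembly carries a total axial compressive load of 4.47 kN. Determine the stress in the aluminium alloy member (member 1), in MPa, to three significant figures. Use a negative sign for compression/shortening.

A_1 = 95.03 mm².
A_2 = 460.5 mm².
Equal strain + equilibrium ⇒ each member carries load in proportion to AE: A₁E₁ = 6852000 N, A₂E₂ = 1395000 N, ΣAE = 8247000 N.
σ₁ = P·E₁/ΣAE = -4470·72100/8247000 = -39.08 MPa.

-39.1 MPa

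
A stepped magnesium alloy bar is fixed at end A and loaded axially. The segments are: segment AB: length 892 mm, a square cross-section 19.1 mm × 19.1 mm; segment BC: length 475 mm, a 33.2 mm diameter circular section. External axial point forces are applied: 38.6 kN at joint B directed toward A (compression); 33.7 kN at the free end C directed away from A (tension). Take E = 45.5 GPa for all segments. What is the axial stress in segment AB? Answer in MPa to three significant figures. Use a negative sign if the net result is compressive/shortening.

Internal axial forces (sectioning from the free end, tension +): N_BC = 33.7 kN, N_AB = -4.9 kN.
A_AB = 364.8 mm².
σ_AB = N_AB/A_AB = -4900/364.8 = -13.43 MPa.

-13.4 MPa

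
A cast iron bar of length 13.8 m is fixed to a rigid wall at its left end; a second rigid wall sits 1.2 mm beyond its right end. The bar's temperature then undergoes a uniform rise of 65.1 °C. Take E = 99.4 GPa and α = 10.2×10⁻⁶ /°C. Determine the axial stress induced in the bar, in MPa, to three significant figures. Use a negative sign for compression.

-57.4 MPa

Free thermal expansion αLΔT = 10.2e-6 · 13800 · 65.1 = 9.163 mm.
The walls engage after the gap closes; constrained expansion = 9.163 − 1.2 = 7.963 mm.
The walls impose strain ε = −(7.963)/13800 = -5.7706e-04; σ = Eε = 99400 · -5.7706e-04 = -57.36 MPa.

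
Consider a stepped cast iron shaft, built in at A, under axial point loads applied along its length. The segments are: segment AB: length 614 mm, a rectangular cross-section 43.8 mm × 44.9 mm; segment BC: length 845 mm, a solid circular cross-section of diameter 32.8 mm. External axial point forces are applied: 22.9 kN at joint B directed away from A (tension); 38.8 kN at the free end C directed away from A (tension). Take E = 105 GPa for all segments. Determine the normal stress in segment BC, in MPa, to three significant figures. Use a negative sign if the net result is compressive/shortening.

Internal axial forces (sectioning from the free end, tension +): N_BC = 38.8 kN, N_AB = 61.7 kN.
A_BC = 845 mm².
σ_BC = N_BC/A_BC = 38800/845 = 45.92 MPa.

45.9 MPa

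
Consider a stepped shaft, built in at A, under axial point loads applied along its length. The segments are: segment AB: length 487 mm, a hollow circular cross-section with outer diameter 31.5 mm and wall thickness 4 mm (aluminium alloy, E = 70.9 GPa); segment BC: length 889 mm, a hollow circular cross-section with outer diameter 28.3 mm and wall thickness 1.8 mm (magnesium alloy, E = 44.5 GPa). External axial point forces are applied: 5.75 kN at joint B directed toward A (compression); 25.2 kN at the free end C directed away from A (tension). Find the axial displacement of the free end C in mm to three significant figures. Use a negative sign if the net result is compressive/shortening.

3.75 mm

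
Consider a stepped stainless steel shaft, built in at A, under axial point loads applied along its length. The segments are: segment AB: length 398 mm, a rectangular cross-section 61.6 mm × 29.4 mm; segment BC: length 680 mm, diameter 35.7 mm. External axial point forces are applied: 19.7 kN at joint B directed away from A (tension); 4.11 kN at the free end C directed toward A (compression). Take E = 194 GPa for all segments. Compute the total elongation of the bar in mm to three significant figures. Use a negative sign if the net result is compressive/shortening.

Internal axial forces (sectioning from the free end, tension +): N_BC = -4.11 kN, N_AB = 15.59 kN.
A_AB = 1811 mm².
A_BC = 1001 mm².
δ_AB = 15590·398/(1811·194000) = 0.01766 mm
δ_BC = -4110·680/(1001·194000) = -0.01439 mm
δ = Σδ_i = 0.003268 mm.

0.00327 mm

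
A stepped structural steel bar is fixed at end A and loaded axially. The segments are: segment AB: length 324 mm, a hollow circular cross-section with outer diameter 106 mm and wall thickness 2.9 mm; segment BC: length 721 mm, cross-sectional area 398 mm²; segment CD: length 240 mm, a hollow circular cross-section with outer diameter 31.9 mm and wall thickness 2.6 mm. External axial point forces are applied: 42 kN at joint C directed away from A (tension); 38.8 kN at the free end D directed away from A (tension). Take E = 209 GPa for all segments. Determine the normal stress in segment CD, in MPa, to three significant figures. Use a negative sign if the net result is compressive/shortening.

162 MPa

Internal axial forces (sectioning from the free end, tension +): N_CD = 38.8 kN, N_BC = 80.8 kN, N_AB = 80.8 kN.
A_CD = 239.3 mm².
σ_CD = N_CD/A_CD = 38800/239.3 = 162.1 MPa.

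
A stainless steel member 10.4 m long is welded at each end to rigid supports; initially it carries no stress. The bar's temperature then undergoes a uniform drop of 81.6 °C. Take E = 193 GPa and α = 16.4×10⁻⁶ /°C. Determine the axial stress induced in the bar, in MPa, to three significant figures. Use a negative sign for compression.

Free thermal expansion αLΔT = 16.4e-6 · 10400 · -81.6 = -13.92 mm.
The walls impose strain ε = −(-13.92)/10400 = 1.3382e-03; σ = Eε = 193000 · 1.3382e-03 = 258.3 MPa.

258 MPa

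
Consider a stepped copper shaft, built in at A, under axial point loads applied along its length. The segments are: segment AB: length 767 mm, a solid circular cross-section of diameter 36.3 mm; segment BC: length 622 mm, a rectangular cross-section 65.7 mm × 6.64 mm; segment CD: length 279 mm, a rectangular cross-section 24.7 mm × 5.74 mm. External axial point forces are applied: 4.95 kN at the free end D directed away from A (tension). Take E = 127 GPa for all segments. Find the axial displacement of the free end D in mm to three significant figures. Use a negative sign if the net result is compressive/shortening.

0.161 mm

Internal axial forces (sectioning from the free end, tension +): N_CD = 4.95 kN, N_BC = 4.95 kN, N_AB = 4.95 kN.
A_AB = 1035 mm².
A_BC = 436.2 mm².
A_CD = 141.8 mm².
δ_AB = 4950·767/(1035·127000) = 0.02889 mm
δ_BC = 4950·622/(436.2·127000) = 0.05557 mm
δ_CD = 4950·279/(141.8·127000) = 0.0767 mm
δ = Σδ_i = 0.1612 mm.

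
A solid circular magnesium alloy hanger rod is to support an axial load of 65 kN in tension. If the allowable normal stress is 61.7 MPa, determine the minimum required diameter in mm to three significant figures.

36.6 mm

Required area A ≥ P/σ_allow = 65000/61.7 = 1053 mm².
For a solid circular section, d ≥ √(4A/π) = 36.62 mm.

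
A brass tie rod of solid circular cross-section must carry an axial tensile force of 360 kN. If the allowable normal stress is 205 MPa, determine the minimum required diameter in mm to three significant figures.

Required area A ≥ P/σ_allow = 360000/205 = 1756 mm².
For a solid circular section, d ≥ √(4A/π) = 47.29 mm.

47.3 mm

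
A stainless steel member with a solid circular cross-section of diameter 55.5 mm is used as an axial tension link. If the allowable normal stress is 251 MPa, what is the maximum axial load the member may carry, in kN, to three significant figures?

A = 2419 mm².
P_max = σ_allow · A = 251 · 2419 = 607200 N = 607.2 kN.

607 kN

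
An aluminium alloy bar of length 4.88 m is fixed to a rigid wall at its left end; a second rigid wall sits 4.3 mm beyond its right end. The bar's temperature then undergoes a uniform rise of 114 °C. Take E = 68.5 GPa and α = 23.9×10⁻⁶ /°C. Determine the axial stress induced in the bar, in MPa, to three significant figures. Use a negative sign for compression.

-126 MPa

Free thermal expansion αLΔT = 23.9e-6 · 4880 · 114 = 13.3 mm.
The walls engage after the gap closes; constrained expansion = 13.3 − 4.3 = 8.996 mm.
The walls impose strain ε = −(8.996)/4880 = -1.8435e-03; σ = Eε = 68500 · -1.8435e-03 = -126.3 MPa.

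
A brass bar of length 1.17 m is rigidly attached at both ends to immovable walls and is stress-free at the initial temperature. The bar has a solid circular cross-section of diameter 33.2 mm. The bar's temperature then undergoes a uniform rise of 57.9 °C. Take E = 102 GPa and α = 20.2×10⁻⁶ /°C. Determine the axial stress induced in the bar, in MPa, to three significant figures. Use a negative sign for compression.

Free thermal expansion αLΔT = 20.2e-6 · 1170 · 57.9 = 1.368 mm.
The walls impose strain ε = −(1.368)/1170 = -1.1696e-03; σ = Eε = 102000 · -1.1696e-03 = -119.3 MPa.

-119 MPa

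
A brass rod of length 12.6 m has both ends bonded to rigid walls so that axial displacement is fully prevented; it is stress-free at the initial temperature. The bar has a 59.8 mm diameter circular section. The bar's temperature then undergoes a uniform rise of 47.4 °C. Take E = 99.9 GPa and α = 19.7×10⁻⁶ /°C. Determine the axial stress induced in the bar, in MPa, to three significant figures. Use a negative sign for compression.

Free thermal expansion αLΔT = 19.7e-6 · 12600 · 47.4 = 11.77 mm.
The walls impose strain ε = −(11.77)/12600 = -9.3378e-04; σ = Eε = 99900 · -9.3378e-04 = -93.28 MPa.

-93.3 MPa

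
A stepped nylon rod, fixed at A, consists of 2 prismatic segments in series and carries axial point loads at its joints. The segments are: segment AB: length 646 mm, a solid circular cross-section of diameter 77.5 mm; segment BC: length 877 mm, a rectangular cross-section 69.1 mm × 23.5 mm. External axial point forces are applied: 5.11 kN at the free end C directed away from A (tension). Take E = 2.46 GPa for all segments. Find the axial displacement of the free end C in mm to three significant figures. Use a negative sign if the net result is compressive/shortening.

1.41 mm

Internal axial forces (sectioning from the free end, tension +): N_BC = 5.11 kN, N_AB = 5.11 kN.
A_AB = 4717 mm².
A_BC = 1624 mm².
δ_AB = 5110·646/(4717·2460) = 0.2845 mm
δ_BC = 5110·877/(1624·2460) = 1.122 mm
δ = Σδ_i = 1.406 mm.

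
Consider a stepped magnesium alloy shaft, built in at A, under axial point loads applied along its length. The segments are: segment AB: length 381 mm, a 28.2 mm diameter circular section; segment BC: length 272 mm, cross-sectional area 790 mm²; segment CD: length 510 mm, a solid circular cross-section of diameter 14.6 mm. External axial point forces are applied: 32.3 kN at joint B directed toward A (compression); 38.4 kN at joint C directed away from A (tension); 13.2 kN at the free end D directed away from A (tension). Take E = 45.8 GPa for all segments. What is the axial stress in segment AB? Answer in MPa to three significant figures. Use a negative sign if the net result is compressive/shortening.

Internal axial forces (sectioning from the free end, tension +): N_CD = 13.2 kN, N_BC = 51.6 kN, N_AB = 19.3 kN.
A_AB = 624.6 mm².
σ_AB = N_AB/A_AB = 19300/624.6 = 30.9 MPa.

30.9 MPa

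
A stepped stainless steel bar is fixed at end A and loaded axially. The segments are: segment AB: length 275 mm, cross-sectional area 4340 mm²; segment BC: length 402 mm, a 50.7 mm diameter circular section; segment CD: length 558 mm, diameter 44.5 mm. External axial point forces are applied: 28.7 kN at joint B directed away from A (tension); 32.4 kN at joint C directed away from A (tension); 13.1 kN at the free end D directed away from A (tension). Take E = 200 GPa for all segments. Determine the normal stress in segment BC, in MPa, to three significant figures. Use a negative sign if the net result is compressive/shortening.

Internal axial forces (sectioning from the free end, tension +): N_CD = 13.1 kN, N_BC = 45.5 kN, N_AB = 74.2 kN.
A_BC = 2019 mm².
σ_BC = N_BC/A_BC = 45500/2019 = 22.54 MPa.

22.5 MPa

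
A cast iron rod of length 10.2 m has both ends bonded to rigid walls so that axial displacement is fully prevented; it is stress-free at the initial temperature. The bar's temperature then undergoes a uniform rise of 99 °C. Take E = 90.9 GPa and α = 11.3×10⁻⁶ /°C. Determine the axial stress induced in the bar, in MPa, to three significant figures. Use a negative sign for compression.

-102 MPa

Free thermal expansion αLΔT = 11.3e-6 · 10200 · 99 = 11.41 mm.
The walls impose strain ε = −(11.41)/10200 = -1.1187e-03; σ = Eε = 90900 · -1.1187e-03 = -101.7 MPa.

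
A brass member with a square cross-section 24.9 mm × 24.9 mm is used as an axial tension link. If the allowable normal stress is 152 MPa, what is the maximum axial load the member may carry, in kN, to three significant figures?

94.2 kN

A = 620 mm².
P_max = σ_allow · A = 152 · 620 = 94240 N = 94.24 kN.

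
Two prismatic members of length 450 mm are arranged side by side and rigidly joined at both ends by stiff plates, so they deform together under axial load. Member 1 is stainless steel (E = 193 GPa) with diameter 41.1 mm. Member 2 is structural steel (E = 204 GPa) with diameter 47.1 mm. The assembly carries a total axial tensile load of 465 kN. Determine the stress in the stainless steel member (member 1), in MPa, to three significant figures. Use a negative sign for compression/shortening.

A_1 = 1327 mm².
A_2 = 1742 mm².
Equal strain + equilibrium ⇒ each member carries load in proportion to AE: A₁E₁ = 256100000 N, A₂E₂ = 355400000 N, ΣAE = 611500000 N.
σ₁ = P·E₁/ΣAE = 465000·193000/611500000 = 146.8 MPa.

147 MPa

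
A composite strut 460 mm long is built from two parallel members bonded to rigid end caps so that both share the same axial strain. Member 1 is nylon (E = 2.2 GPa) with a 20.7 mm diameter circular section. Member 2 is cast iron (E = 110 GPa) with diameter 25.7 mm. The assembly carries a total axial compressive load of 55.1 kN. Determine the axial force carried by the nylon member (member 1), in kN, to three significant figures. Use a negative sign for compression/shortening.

-0.706 kN

A_1 = 336.5 mm².
A_2 = 518.7 mm².
Equal strain + equilibrium ⇒ each member carries load in proportion to AE: A₁E₁ = 740400 N, A₂E₂ = 57060000 N, ΣAE = 57800000 N.
F₁ = P·A₁E₁/ΣAE = -55100·740400/57800000 = -705.8 N.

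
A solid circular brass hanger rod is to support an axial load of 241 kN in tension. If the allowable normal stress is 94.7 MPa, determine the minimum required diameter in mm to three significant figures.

56.9 mm

Required area A ≥ P/σ_allow = 241000/94.7 = 2545 mm².
For a solid circular section, d ≥ √(4A/π) = 56.92 mm.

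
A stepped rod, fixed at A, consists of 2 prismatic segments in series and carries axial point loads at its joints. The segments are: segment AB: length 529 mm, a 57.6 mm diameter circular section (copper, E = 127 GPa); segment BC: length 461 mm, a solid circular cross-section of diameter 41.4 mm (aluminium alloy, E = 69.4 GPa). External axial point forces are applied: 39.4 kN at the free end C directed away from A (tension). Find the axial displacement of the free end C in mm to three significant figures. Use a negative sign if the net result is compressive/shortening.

0.257 mm

Internal axial forces (sectioning from the free end, tension +): N_BC = 39.4 kN, N_AB = 39.4 kN.
A_AB = 2606 mm².
A_BC = 1346 mm².
δ_AB = 39400·529/(2606·127000) = 0.06298 mm
δ_BC = 39400·461/(1346·69400) = 0.1944 mm
δ = Σδ_i = 0.2574 mm.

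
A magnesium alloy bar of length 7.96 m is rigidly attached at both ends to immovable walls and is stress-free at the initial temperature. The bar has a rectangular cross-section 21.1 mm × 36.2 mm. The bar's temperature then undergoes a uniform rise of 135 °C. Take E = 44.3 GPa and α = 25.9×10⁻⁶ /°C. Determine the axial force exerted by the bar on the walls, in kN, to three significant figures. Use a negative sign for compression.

Free thermal expansion αLΔT = 25.9e-6 · 7960 · 135 = 27.83 mm.
The walls impose strain ε = −(27.83)/7960 = -3.4965e-03; σ = Eε = 44300 · -3.4965e-03 = -154.9 MPa.
Wall reaction R = σ·A = -154.9·763.8 = -118300 N = -118.3 kN.

-118 kN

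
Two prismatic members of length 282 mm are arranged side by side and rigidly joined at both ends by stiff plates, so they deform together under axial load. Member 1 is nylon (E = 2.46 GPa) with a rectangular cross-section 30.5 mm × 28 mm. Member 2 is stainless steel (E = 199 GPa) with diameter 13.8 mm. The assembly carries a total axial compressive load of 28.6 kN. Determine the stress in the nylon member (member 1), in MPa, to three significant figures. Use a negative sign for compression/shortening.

A_1 = 854 mm².
A_2 = 149.6 mm².
Equal strain + equilibrium ⇒ each member carries load in proportion to AE: A₁E₁ = 2101000 N, A₂E₂ = 29760000 N, ΣAE = 31870000 N.
σ₁ = P·E₁/ΣAE = -28600·2460/31870000 = -2.208 MPa.

-2.21 MPa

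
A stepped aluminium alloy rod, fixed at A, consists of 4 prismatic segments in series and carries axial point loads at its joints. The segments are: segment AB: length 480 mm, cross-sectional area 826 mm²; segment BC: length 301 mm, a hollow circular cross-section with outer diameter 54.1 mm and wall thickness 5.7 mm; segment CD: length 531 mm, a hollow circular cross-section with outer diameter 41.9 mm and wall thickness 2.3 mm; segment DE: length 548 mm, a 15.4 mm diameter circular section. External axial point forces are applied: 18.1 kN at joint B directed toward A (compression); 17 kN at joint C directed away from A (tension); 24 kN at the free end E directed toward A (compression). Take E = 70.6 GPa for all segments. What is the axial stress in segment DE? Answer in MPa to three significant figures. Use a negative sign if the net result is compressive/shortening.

-129 MPa

Internal axial forces (sectioning from the free end, tension +): N_DE = -24 kN, N_CD = -24 kN, N_BC = -7 kN, N_AB = -25.1 kN.
A_DE = 186.3 mm².
σ_DE = N_DE/A_DE = -24000/186.3 = -128.8 MPa.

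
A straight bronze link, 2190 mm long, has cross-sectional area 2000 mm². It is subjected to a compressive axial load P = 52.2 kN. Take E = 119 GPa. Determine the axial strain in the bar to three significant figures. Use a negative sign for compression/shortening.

-2.19e-04

σ = N/A = -26.1 MPa; ε = σ/E = -26.1/119000 = -2.193e-04.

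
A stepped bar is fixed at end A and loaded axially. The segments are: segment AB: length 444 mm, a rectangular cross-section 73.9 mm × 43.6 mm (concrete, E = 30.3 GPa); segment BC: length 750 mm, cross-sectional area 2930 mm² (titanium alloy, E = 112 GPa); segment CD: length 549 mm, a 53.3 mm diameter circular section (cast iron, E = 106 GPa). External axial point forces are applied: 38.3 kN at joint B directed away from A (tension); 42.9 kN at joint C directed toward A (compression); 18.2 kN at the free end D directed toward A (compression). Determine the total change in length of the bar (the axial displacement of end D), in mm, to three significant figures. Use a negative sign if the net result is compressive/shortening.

-0.286 mm

Internal axial forces (sectioning from the free end, tension +): N_CD = -18.2 kN, N_BC = -61.1 kN, N_AB = -22.8 kN.
A_AB = 3222 mm².
A_CD = 2231 mm².
δ_AB = -22800·444/(3222·30300) = -0.1037 mm
δ_BC = -61100·750/(2930·112000) = -0.1396 mm
δ_CD = -18200·549/(2231·106000) = -0.04225 mm
δ = Σδ_i = -0.2856 mm.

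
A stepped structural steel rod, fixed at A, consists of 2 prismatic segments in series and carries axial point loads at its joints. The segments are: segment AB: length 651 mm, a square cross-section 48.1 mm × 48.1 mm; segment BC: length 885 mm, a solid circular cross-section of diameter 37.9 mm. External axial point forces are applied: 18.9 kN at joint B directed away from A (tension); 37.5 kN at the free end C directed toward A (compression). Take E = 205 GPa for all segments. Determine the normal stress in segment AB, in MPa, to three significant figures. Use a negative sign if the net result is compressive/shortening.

-8.04 MPa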